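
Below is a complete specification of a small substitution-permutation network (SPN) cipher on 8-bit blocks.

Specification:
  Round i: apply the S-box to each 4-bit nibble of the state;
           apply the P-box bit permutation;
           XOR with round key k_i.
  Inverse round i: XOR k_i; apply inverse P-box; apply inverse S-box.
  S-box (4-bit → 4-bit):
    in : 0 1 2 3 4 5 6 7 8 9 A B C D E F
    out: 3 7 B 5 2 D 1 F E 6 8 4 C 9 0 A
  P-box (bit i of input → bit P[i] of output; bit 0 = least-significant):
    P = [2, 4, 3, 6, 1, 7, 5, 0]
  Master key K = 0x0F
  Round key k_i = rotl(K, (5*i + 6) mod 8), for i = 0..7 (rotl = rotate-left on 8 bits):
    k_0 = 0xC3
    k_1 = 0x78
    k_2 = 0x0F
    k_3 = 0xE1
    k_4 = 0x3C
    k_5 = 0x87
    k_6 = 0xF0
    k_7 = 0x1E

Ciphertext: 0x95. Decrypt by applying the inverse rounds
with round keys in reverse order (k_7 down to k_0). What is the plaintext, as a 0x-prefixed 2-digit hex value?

0xBC

s_0 = ciphertext = 0x95
s_1 = InvRound(s_0, k_7) = 0x2B
s_2 = InvRound(s_1, k_6) = 0x28
s_3 = InvRound(s_2, k_5) = 0x73
s_4 = InvRound(s_3, k_4) = 0xD5
s_5 = InvRound(s_4, k_3) = 0xB0
s_6 = InvRound(s_5, k_2) = 0x71
s_7 = InvRound(s_6, k_1) = 0xAB
s_8 = InvRound(s_7, k_0) = 0xBC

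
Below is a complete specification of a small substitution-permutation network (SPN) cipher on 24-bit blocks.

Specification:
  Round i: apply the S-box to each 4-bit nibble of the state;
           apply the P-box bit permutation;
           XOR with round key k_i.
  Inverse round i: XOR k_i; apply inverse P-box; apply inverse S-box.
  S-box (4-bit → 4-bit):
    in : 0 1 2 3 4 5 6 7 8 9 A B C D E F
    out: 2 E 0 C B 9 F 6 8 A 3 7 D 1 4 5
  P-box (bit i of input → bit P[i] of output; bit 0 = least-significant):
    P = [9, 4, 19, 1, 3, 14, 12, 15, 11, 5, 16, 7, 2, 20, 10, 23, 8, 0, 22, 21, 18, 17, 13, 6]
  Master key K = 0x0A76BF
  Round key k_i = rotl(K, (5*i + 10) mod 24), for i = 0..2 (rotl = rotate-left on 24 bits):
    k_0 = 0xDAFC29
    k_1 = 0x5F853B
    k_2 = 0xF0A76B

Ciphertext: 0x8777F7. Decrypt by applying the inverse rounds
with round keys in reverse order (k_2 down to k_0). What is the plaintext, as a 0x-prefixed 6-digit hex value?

s_0 = ciphertext = 0x8777F7
s_1 = InvRound(s_0, k_2) = 0xA3A360
s_2 = InvRound(s_1, k_1) = 0xC112D6
s_3 = InvRound(s_2, k_0) = 0x10B646

0x10B646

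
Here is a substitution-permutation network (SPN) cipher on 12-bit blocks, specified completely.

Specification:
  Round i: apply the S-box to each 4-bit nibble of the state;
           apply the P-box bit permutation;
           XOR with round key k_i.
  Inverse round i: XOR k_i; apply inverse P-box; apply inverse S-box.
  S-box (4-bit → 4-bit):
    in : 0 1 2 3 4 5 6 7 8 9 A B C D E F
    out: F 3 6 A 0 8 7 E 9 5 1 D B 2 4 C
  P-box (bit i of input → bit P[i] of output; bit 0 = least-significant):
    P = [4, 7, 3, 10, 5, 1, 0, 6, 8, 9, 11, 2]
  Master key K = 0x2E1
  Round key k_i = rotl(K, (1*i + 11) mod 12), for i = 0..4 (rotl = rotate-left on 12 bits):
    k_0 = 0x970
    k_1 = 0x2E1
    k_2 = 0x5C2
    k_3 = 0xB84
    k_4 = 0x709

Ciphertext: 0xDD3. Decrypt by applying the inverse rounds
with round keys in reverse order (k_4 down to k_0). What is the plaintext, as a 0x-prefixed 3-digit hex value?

s_0 = ciphertext = 0xDD3
s_1 = InvRound(s_0, k_4) = 0x236
s_2 = InvRound(s_1, k_3) = 0x911
s_3 = InvRound(s_2, k_2) = 0xE7C
s_4 = InvRound(s_3, k_1) = 0xFE0
s_5 = InvRound(s_4, k_0) = 0xD4C

0xD4C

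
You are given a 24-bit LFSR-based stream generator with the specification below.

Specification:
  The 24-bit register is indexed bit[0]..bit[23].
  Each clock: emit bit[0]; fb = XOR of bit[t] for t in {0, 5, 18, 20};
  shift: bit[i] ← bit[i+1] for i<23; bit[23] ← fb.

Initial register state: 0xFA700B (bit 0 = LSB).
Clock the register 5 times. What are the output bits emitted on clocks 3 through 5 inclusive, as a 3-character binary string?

reg_0 = 0xFA700B
clock 1: out=1, reg = 0x7D3805
clock 2: out=1, reg = 0xBE9C02
clock 3: out=0, reg = 0x5F4E01
clock 4: out=1, reg = 0xAFA700
clock 5: out=0, reg = 0xD7D380

010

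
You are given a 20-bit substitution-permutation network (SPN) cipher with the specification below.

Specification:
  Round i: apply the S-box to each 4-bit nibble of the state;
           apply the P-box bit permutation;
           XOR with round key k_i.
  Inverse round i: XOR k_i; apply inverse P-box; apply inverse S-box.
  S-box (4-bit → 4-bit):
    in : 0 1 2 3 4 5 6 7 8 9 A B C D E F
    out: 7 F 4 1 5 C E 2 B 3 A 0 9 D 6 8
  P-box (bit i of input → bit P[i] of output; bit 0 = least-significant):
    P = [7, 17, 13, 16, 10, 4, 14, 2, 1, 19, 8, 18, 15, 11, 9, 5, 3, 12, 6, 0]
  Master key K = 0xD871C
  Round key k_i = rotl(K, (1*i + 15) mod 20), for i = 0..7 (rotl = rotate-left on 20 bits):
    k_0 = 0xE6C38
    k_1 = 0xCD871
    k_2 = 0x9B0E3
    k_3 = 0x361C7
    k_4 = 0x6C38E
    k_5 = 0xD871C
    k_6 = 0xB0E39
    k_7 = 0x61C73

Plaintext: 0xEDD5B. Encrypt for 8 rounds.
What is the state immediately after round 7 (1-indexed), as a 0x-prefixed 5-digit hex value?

s_0 = plaintext = 0xEDD5B
s_1 = Round(s_0, k_0) = 0xABF5E
s_2 = Round(s_1, k_1) = 0xAA874
s_3 = Round(s_2, k_2) = 0x58850
s_4 = Round(s_3, k_3) = 0xD8920
s_5 = Round(s_4, k_4) = 0xC2B65
s_6 = Round(s_5, k_5) = 0xCE501
s_7 = Round(s_6, k_6) = 0xC61A0
s_8 = Round(s_7, k_7) = 0x837CC

0xC61A0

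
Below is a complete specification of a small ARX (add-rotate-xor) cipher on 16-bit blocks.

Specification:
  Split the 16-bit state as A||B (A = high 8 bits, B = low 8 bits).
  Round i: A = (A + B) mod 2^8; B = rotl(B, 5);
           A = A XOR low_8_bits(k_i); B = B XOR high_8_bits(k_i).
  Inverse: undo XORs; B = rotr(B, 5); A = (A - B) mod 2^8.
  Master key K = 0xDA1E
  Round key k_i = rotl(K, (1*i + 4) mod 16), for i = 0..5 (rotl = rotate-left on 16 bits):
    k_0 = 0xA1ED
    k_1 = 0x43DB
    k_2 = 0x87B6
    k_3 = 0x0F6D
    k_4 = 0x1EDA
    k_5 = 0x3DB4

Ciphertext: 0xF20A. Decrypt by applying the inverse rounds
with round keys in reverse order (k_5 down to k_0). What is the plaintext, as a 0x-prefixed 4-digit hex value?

0x40F1

s_0 = ciphertext = 0xF20A
s_1 = InvRound(s_0, k_5) = 0x8DB9
s_2 = InvRound(s_1, k_4) = 0x1A3D
s_3 = InvRound(s_2, k_3) = 0xE691
s_4 = InvRound(s_3, k_2) = 0xA0B0
s_5 = InvRound(s_4, k_1) = 0xDC9F
s_6 = InvRound(s_5, k_0) = 0x40F1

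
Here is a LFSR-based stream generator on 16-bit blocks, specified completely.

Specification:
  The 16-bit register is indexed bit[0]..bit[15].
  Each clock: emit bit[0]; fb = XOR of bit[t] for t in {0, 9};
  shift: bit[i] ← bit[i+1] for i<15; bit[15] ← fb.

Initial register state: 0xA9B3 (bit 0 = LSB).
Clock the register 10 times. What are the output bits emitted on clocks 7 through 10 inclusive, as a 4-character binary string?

0110

reg_0 = 0xA9B3
clock 1: out=1, reg = 0xD4D9
clock 2: out=1, reg = 0xEA6C
clock 3: out=0, reg = 0xF536
clock 4: out=0, reg = 0x7A9B
clock 5: out=1, reg = 0x3D4D
clock 6: out=1, reg = 0x9EA6
clock 7: out=0, reg = 0xCF53
clock 8: out=1, reg = 0x67A9
clock 9: out=1, reg = 0x33D4
clock 10: out=0, reg = 0x99EA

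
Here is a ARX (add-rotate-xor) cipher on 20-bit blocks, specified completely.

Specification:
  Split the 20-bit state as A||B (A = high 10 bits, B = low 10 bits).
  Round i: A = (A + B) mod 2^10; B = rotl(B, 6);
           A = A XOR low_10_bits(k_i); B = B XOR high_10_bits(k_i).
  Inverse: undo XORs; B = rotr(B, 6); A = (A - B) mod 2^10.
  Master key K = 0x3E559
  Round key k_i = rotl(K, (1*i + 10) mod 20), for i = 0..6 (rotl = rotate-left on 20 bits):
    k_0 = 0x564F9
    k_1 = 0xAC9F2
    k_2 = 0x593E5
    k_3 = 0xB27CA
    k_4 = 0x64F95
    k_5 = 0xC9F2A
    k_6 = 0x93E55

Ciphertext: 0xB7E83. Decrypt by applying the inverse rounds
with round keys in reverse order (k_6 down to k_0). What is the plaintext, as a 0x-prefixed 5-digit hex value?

0x0C318

s_0 = ciphertext = 0xB7E83
s_1 = InvRound(s_0, k_6) = 0xF1CC3
s_2 = InvRound(s_1, k_5) = 0xA7A4F
s_3 = InvRound(s_2, k_4) = 0xCF1CF
s_4 = InvRound(s_3, k_3) = 0x2286C
s_5 = InvRound(s_4, k_2) = 0xBAC84
s_6 = InvRound(s_5, k_1) = 0xEC768
s_7 = InvRound(s_6, k_0) = 0x0C318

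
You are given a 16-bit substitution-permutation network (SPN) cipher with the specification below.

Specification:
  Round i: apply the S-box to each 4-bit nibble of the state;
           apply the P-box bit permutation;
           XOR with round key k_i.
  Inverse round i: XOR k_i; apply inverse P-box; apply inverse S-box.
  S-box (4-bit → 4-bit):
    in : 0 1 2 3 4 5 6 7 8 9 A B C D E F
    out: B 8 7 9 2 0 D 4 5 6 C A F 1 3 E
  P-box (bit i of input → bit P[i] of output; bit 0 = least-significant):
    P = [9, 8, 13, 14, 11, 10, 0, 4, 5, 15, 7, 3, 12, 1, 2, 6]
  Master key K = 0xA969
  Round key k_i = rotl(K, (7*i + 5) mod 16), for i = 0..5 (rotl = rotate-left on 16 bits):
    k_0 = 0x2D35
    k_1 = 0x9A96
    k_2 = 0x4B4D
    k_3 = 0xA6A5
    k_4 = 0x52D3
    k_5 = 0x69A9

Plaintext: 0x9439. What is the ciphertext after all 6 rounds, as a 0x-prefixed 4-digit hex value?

0x4F60

s_0 = plaintext = 0x9439
s_1 = Round(s_0, k_0) = 0x8423
s_2 = Round(s_1, k_1) = 0x4493
s_3 = Round(s_2, k_2) = 0x8D4E
s_4 = Round(s_3, k_3) = 0xB181
s_5 = Round(s_4, k_4) = 0x1A98
s_6 = Round(s_5, k_5) = 0x4F60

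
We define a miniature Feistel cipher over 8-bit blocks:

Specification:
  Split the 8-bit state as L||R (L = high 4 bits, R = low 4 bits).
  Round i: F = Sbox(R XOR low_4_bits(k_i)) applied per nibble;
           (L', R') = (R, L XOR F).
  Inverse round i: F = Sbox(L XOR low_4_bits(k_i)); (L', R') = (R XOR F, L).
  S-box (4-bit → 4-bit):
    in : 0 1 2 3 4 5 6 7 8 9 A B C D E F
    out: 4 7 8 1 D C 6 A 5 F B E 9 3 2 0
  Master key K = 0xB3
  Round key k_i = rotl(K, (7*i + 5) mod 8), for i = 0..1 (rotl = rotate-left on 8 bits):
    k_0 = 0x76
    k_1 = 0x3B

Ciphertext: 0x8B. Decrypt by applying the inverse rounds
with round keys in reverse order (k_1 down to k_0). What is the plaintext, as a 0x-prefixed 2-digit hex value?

0x1A

s_0 = ciphertext = 0x8B
s_1 = InvRound(s_0, k_1) = 0xA8
s_2 = InvRound(s_1, k_0) = 0x1A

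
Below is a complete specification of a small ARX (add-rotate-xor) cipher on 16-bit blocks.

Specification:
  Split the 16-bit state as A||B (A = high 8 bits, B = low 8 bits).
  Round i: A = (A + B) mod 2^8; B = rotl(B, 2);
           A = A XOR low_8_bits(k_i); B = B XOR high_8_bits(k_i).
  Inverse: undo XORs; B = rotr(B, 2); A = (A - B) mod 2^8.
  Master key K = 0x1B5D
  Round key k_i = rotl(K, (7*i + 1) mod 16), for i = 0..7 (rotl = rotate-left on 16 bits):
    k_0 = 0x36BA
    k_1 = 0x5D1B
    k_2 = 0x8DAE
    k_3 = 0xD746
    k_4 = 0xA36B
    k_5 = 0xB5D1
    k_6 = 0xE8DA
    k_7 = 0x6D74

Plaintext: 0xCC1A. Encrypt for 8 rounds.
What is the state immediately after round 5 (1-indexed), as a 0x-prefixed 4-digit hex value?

0x1A2D

s_0 = plaintext = 0xCC1A
s_1 = Round(s_0, k_0) = 0x5C5E
s_2 = Round(s_1, k_1) = 0xA124
s_3 = Round(s_2, k_2) = 0x6B1D
s_4 = Round(s_3, k_3) = 0xCEA3
s_5 = Round(s_4, k_4) = 0x1A2D
s_6 = Round(s_5, k_5) = 0x9601
s_7 = Round(s_6, k_6) = 0x4DEC
s_8 = Round(s_7, k_7) = 0x4DDE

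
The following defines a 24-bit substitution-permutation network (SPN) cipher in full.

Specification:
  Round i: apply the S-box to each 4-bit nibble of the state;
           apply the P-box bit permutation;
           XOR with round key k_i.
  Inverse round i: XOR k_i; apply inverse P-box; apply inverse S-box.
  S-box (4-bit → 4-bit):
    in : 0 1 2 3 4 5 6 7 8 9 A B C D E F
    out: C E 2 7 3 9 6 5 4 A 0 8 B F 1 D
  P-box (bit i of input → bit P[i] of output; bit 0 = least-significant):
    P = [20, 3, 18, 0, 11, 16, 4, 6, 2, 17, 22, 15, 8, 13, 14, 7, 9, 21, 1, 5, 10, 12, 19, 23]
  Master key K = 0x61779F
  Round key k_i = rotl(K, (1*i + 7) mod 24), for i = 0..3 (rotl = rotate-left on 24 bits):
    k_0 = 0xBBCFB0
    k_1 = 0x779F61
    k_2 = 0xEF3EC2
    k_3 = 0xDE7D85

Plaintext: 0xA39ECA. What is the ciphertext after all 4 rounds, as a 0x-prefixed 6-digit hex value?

s_0 = plaintext = 0xA39ECA
s_1 = Round(s_0, k_0) = 0x9AE576
s_2 = Round(s_1, k_1) = 0xF3067D
s_3 = Round(s_2, k_2) = 0x117059
s_4 = Round(s_3, k_3) = 0x36A4EE

0x36A4EE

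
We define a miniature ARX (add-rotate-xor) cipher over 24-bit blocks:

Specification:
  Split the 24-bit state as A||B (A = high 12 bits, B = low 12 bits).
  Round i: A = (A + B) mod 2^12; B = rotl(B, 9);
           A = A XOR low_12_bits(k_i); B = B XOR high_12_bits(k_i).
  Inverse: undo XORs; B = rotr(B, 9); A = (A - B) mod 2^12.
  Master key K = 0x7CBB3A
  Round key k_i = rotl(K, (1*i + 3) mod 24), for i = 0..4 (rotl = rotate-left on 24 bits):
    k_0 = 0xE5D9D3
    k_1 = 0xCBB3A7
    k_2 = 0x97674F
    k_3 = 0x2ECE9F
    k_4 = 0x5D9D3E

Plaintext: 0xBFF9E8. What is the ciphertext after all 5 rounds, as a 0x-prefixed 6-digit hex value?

s_0 = plaintext = 0xBFF9E8
s_1 = Round(s_0, k_0) = 0xC34F60
s_2 = Round(s_1, k_1) = 0x833D57
s_3 = Round(s_2, k_2) = 0x2C56DC
s_4 = Round(s_3, k_3) = 0x73EA37
s_5 = Round(s_4, k_4) = 0xC4BA9F

0xC4BA9F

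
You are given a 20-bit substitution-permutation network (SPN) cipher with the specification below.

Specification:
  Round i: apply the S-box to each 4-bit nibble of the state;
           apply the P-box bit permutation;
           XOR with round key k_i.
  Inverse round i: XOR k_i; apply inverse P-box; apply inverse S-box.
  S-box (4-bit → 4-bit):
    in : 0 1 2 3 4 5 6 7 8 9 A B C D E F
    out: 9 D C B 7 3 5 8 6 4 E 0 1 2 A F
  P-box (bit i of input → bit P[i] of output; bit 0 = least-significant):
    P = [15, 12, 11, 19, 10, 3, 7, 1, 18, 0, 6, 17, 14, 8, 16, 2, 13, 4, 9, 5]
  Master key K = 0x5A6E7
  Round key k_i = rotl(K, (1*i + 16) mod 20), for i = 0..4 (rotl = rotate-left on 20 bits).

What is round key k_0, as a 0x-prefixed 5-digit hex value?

0x75A6E

K = 0x5A6E7
k_0 = rotl(K, (1*0+16) mod 20) = rotl(K, 16) = 0x75A6E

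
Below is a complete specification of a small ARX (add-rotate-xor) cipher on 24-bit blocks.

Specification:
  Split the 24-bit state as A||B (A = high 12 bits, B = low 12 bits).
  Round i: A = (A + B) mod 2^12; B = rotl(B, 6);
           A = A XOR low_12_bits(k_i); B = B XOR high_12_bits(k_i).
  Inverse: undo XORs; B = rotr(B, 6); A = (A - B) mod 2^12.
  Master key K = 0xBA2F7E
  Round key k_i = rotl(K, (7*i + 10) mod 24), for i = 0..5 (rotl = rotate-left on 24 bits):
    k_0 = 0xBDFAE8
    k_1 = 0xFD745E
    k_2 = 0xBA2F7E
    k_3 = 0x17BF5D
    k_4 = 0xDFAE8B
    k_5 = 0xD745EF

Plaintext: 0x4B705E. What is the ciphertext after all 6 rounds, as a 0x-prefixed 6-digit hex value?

s_0 = plaintext = 0x4B705E
s_1 = Round(s_0, k_0) = 0xFFDC5E
s_2 = Round(s_1, k_1) = 0x805866
s_3 = Round(s_2, k_2) = 0xF15203
s_4 = Round(s_3, k_3) = 0xE451B3
s_5 = Round(s_4, k_4) = 0x17313C
s_6 = Round(s_5, k_5) = 0x740270

0x740270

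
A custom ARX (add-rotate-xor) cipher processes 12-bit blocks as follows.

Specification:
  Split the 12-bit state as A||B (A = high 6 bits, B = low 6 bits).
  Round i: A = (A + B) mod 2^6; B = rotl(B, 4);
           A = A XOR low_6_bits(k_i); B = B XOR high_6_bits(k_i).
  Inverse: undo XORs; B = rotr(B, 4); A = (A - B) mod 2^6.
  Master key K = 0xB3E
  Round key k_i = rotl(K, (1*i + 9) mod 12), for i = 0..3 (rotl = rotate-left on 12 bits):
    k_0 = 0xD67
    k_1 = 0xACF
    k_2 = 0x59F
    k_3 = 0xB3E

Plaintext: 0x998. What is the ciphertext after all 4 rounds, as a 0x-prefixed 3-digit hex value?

s_0 = plaintext = 0x998
s_1 = Round(s_0, k_0) = 0x673
s_2 = Round(s_1, k_1) = 0x0D7
s_3 = Round(s_2, k_2) = 0x163
s_4 = Round(s_3, k_3) = 0x594

0x594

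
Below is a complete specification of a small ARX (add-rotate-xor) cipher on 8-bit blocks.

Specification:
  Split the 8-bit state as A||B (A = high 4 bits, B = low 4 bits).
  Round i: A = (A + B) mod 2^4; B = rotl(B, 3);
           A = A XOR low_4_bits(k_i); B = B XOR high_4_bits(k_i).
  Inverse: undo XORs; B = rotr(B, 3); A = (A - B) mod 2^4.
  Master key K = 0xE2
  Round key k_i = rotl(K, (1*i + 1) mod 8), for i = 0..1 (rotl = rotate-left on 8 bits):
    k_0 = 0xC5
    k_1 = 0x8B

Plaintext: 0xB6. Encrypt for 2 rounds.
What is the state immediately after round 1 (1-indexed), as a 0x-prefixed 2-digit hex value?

0x4F

s_0 = plaintext = 0xB6
s_1 = Round(s_0, k_0) = 0x4F
s_2 = Round(s_1, k_1) = 0x87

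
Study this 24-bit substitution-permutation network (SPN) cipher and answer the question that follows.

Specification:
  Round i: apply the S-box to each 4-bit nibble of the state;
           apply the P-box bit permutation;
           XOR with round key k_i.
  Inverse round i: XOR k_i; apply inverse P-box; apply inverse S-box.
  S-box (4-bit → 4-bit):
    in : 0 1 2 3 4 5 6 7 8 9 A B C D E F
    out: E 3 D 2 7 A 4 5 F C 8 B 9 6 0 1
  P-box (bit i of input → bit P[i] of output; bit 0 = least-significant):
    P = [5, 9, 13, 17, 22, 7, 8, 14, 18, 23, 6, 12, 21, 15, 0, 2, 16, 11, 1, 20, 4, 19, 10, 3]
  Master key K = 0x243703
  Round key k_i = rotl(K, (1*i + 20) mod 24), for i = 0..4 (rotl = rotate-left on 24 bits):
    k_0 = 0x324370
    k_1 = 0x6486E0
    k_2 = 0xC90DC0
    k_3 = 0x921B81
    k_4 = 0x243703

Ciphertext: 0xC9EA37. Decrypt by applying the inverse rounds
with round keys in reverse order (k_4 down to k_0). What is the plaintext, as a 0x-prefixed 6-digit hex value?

s_0 = ciphertext = 0xC9EA37
s_1 = InvRound(s_0, k_4) = 0x41BB2F
s_2 = InvRound(s_1, k_3) = 0xA25312
s_3 = InvRound(s_2, k_2) = 0x44F9B5
s_4 = InvRound(s_3, k_1) = 0x73299D
s_5 = InvRound(s_4, k_0) = 0xA196B4

0xA196B4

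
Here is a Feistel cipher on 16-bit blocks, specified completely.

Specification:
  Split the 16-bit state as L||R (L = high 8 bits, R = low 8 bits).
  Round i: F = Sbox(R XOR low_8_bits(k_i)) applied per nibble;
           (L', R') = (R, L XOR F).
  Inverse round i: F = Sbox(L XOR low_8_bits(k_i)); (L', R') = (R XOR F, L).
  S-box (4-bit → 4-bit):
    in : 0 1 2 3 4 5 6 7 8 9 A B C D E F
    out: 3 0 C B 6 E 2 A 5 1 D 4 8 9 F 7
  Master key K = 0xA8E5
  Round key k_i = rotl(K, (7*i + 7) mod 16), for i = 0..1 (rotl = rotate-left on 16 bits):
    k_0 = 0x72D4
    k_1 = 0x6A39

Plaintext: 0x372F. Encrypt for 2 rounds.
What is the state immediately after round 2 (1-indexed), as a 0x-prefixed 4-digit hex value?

0x4382

s_0 = plaintext = 0x372F
s_1 = Round(s_0, k_0) = 0x2F43
s_2 = Round(s_1, k_1) = 0x4382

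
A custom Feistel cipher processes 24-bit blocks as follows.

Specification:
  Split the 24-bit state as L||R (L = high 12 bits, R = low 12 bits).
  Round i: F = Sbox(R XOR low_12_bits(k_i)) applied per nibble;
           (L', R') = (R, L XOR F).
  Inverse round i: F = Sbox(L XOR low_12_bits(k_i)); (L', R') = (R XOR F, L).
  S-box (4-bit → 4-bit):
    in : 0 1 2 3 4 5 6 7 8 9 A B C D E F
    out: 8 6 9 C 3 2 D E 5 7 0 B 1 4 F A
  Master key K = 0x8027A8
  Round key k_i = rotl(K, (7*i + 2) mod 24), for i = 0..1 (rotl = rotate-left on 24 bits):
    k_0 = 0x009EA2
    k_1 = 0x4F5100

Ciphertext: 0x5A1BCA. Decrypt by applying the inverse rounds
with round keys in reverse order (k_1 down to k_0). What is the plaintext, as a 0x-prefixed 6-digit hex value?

s_0 = ciphertext = 0x5A1BCA
s_1 = InvRound(s_0, k_1) = 0x8CC5A1
s_2 = InvRound(s_1, k_0) = 0x87E8CC

0x87E8CC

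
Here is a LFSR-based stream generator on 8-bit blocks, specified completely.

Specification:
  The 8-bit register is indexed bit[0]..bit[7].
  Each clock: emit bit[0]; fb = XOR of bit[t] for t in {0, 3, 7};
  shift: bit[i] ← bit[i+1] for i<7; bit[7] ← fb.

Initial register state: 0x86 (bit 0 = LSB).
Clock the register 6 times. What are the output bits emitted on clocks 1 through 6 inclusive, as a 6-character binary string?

reg_0 = 0x86
clock 1: out=0, reg = 0xC3
clock 2: out=1, reg = 0x61
clock 3: out=1, reg = 0xB0
clock 4: out=0, reg = 0xD8
clock 5: out=0, reg = 0x6C
clock 6: out=0, reg = 0xB6

011000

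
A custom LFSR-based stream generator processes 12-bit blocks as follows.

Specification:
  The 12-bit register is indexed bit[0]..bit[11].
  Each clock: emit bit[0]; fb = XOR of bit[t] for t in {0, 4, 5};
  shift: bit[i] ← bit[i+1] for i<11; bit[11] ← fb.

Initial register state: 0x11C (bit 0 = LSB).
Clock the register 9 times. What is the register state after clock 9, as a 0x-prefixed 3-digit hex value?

0x428

reg_0 = 0x11C
clock 1: out=0, reg = 0x88E
clock 2: out=0, reg = 0x447
clock 3: out=1, reg = 0xA23
clock 4: out=1, reg = 0x511
clock 5: out=1, reg = 0x288
clock 6: out=0, reg = 0x144
clock 7: out=0, reg = 0x0A2
clock 8: out=0, reg = 0x851
clock 9: out=1, reg = 0x428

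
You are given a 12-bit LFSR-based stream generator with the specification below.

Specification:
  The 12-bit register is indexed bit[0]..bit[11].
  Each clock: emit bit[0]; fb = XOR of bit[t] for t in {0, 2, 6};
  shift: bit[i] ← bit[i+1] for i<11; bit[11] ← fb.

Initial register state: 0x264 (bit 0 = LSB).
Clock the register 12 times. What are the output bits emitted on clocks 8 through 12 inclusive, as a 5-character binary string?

reg_0 = 0x264
clock 1: out=0, reg = 0x132
clock 2: out=0, reg = 0x099
clock 3: out=1, reg = 0x84C
clock 4: out=0, reg = 0x426
clock 5: out=0, reg = 0xA13
clock 6: out=1, reg = 0xD09
clock 7: out=1, reg = 0xE84
clock 8: out=0, reg = 0xF42
clock 9: out=0, reg = 0xFA1
clock 10: out=1, reg = 0xFD0
clock 11: out=0, reg = 0xFE8
clock 12: out=0, reg = 0xFF4

00100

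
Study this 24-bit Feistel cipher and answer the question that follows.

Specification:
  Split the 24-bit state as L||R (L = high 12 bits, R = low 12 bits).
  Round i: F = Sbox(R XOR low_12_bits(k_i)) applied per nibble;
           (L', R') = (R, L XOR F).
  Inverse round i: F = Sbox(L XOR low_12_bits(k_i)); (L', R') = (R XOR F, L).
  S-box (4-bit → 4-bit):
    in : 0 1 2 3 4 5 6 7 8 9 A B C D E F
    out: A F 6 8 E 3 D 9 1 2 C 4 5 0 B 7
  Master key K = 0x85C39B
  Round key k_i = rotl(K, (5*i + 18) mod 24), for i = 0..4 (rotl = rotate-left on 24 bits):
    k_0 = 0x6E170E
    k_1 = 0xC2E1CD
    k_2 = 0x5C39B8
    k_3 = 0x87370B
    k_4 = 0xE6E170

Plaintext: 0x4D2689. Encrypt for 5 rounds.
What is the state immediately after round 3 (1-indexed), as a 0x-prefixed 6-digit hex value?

s_0 = plaintext = 0x4D2689
s_1 = Round(s_0, k_0) = 0x689BCB
s_2 = Round(s_1, k_1) = 0xBCBA24
s_3 = Round(s_2, k_2) = 0xA243EE
s_4 = Round(s_3, k_3) = 0x3EE497
s_5 = Round(s_4, k_4) = 0x497057

0xA243EE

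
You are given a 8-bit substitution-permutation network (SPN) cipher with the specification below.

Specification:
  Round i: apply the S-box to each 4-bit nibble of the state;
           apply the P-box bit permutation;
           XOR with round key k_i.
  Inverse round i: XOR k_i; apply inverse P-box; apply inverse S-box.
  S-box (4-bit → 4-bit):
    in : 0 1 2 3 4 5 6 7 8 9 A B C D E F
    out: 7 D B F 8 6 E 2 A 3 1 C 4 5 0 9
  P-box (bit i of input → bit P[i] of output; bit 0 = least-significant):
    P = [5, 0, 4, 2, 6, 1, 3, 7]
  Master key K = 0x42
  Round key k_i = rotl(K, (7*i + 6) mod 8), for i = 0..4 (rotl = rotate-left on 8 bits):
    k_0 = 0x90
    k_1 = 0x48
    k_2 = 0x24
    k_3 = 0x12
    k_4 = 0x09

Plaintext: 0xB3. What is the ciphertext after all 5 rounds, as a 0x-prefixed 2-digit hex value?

s_0 = plaintext = 0xB3
s_1 = Round(s_0, k_0) = 0x2D
s_2 = Round(s_1, k_1) = 0xBA
s_3 = Round(s_2, k_2) = 0x8C
s_4 = Round(s_3, k_3) = 0x80
s_5 = Round(s_4, k_4) = 0xBA

0xBA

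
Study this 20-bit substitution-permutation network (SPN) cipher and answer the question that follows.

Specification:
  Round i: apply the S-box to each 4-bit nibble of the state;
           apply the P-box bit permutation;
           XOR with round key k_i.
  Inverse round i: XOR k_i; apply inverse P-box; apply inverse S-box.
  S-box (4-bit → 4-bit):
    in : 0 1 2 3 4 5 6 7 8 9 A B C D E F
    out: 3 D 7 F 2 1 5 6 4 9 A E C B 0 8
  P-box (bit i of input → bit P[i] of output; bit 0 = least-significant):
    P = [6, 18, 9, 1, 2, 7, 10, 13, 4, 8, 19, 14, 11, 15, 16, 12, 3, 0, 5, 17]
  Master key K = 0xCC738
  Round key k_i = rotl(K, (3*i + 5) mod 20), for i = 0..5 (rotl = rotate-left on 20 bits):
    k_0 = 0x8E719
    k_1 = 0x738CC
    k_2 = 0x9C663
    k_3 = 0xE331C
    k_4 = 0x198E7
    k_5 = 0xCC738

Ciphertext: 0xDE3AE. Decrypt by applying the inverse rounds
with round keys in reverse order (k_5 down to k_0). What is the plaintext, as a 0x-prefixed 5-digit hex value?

s_0 = ciphertext = 0xDE3AE
s_1 = InvRound(s_0, k_5) = 0xE853F
s_2 = InvRound(s_1, k_4) = 0x91270
s_3 = InvRound(s_2, k_3) = 0x18490
s_4 = InvRound(s_3, k_2) = 0x7E141
s_5 = InvRound(s_4, k_1) = 0x0DA0E
s_6 = InvRound(s_5, k_0) = 0x4921F

0x4921F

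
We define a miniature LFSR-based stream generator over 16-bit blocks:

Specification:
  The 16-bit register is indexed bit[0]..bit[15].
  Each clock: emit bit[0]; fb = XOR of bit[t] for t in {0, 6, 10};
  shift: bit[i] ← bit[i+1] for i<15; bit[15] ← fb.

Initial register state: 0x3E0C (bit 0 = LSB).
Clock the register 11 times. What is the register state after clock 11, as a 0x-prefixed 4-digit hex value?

0x8767

reg_0 = 0x3E0C
clock 1: out=0, reg = 0x9F06
clock 2: out=0, reg = 0xCF83
clock 3: out=1, reg = 0x67C1
clock 4: out=1, reg = 0xB3E0
clock 5: out=0, reg = 0xD9F0
clock 6: out=0, reg = 0xECF8
clock 7: out=0, reg = 0x767C
clock 8: out=0, reg = 0x3B3E
clock 9: out=0, reg = 0x1D9F
clock 10: out=1, reg = 0x0ECF
clock 11: out=1, reg = 0x8767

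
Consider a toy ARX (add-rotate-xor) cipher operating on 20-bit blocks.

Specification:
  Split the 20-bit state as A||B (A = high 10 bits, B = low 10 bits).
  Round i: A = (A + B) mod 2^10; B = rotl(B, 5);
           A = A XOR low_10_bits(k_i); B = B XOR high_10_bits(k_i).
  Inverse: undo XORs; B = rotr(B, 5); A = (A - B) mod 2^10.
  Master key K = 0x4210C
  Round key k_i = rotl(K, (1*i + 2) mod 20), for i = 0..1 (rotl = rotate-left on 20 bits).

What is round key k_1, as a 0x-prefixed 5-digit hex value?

0x10862

K = 0x4210C
k_0 = rotl(K, (1*0+2) mod 20) = rotl(K, 2) = 0x08431
k_1 = rotl(K, (1*1+2) mod 20) = rotl(K, 3) = 0x10862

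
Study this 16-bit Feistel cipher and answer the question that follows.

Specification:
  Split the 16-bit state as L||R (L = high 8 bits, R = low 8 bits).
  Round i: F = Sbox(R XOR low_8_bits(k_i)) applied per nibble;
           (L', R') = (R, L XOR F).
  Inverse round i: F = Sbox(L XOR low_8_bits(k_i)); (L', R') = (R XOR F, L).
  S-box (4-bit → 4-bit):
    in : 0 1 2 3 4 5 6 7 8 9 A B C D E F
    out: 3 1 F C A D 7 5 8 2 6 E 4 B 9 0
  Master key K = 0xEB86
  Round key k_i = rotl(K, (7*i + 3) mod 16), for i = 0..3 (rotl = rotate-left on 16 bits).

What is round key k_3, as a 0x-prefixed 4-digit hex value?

0x86EB

K = 0xEB86
k_0 = rotl(K, (7*0+3) mod 16) = rotl(K, 3) = 0x5C37
k_1 = rotl(K, (7*1+3) mod 16) = rotl(K, 10) = 0x1BAE
k_2 = rotl(K, (7*2+3) mod 16) = rotl(K, 1) = 0xD70D
k_3 = rotl(K, (7*3+3) mod 16) = rotl(K, 8) = 0x86EB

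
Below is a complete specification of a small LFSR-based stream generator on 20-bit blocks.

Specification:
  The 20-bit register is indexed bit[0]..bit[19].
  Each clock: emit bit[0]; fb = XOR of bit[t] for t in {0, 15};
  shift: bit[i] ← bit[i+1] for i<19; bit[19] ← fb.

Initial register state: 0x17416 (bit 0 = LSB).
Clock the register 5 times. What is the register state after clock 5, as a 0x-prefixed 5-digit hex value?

reg_0 = 0x17416
clock 1: out=0, reg = 0x0BA0B
clock 2: out=1, reg = 0x05D05
clock 3: out=1, reg = 0x82E82
clock 4: out=0, reg = 0x41741
clock 5: out=1, reg = 0xA0BA0

0xA0BA0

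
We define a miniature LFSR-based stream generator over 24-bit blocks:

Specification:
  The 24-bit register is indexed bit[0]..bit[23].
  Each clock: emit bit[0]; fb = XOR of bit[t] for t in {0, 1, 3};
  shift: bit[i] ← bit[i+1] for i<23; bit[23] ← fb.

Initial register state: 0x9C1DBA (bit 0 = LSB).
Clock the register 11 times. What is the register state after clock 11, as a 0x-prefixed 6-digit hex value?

reg_0 = 0x9C1DBA
clock 1: out=0, reg = 0x4E0EDD
clock 2: out=1, reg = 0x27076E
clock 3: out=0, reg = 0x1383B7
clock 4: out=1, reg = 0x09C1DB
clock 5: out=1, reg = 0x84E0ED
clock 6: out=1, reg = 0x427076
clock 7: out=0, reg = 0xA1383B
clock 8: out=1, reg = 0xD09C1D
clock 9: out=1, reg = 0x684E0E
clock 10: out=0, reg = 0x342707
clock 11: out=1, reg = 0x1A1383

0x1A1383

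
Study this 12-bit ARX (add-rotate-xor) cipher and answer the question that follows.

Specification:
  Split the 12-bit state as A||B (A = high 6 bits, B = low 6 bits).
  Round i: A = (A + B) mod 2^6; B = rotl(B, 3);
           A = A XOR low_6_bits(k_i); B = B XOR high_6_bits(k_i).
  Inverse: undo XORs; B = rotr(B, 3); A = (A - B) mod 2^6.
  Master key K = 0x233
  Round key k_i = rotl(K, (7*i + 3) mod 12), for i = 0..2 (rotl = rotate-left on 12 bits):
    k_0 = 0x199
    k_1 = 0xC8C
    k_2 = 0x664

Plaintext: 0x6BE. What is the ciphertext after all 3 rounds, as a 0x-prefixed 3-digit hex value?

0x7BE

s_0 = plaintext = 0x6BE
s_1 = Round(s_0, k_0) = 0x071
s_2 = Round(s_1, k_1) = 0xFBC
s_3 = Round(s_2, k_2) = 0x7BE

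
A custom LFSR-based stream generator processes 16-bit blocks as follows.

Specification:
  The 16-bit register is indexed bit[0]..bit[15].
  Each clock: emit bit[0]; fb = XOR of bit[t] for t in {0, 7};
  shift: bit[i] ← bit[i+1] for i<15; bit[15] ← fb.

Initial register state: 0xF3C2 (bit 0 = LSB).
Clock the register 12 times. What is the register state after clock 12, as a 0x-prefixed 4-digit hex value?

reg_0 = 0xF3C2
clock 1: out=0, reg = 0xF9E1
clock 2: out=1, reg = 0x7CF0
clock 3: out=0, reg = 0xBE78
clock 4: out=0, reg = 0x5F3C
clock 5: out=0, reg = 0x2F9E
clock 6: out=0, reg = 0x97CF
clock 7: out=1, reg = 0x4BE7
clock 8: out=1, reg = 0x25F3
clock 9: out=1, reg = 0x12F9
clock 10: out=1, reg = 0x097C
clock 11: out=0, reg = 0x04BE
clock 12: out=0, reg = 0x825F

0x825F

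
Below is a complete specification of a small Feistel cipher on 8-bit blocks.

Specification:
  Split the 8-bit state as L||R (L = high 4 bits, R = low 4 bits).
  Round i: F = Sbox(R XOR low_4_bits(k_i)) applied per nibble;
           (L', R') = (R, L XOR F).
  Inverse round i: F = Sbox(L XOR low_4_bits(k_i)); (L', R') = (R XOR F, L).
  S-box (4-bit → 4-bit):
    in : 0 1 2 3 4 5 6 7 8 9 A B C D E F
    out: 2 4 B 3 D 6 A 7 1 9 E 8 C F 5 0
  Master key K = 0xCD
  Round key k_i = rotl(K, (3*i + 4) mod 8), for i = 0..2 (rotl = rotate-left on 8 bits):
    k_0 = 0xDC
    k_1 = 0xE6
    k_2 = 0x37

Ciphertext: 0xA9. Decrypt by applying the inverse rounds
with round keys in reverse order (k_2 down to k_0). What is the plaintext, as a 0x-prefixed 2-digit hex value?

0xB8

s_0 = ciphertext = 0xA9
s_1 = InvRound(s_0, k_2) = 0x6A
s_2 = InvRound(s_1, k_1) = 0x86
s_3 = InvRound(s_2, k_0) = 0xB8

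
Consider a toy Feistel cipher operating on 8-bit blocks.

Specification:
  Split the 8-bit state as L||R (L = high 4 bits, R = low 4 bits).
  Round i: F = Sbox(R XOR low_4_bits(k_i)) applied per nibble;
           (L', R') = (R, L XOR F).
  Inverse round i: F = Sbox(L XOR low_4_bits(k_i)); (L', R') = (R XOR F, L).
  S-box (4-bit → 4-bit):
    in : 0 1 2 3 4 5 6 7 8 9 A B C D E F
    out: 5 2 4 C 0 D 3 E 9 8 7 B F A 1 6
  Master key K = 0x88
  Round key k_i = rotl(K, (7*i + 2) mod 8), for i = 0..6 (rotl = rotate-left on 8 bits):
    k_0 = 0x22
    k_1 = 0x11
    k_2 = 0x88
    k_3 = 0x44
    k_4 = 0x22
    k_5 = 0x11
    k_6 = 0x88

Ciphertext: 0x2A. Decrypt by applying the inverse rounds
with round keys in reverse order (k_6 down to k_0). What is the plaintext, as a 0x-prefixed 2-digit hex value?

0x08

s_0 = ciphertext = 0x2A
s_1 = InvRound(s_0, k_6) = 0xD2
s_2 = InvRound(s_1, k_5) = 0xDD
s_3 = InvRound(s_2, k_4) = 0xBD
s_4 = InvRound(s_3, k_3) = 0xBB
s_5 = InvRound(s_4, k_2) = 0x7B
s_6 = InvRound(s_5, k_1) = 0x87
s_7 = InvRound(s_6, k_0) = 0x08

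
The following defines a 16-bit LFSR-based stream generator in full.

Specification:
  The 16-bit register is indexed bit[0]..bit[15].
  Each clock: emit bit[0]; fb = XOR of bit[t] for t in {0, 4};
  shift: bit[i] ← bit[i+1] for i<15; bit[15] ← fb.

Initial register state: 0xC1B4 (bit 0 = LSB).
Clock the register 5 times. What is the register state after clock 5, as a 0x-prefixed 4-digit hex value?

reg_0 = 0xC1B4
clock 1: out=0, reg = 0xE0DA
clock 2: out=0, reg = 0xF06D
clock 3: out=1, reg = 0xF836
clock 4: out=0, reg = 0xFC1B
clock 5: out=1, reg = 0x7E0D

0x7E0D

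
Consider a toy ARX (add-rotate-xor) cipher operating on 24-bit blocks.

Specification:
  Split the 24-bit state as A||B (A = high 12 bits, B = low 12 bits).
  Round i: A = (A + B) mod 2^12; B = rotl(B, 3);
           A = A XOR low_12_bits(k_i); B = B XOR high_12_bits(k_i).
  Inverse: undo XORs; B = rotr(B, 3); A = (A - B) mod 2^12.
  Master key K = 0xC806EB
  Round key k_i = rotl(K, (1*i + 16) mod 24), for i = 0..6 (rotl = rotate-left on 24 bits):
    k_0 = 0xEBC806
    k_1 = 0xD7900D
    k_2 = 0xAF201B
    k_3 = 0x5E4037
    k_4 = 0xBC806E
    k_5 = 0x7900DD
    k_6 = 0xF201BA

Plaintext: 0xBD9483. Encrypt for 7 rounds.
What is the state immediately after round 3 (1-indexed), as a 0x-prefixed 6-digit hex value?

s_0 = plaintext = 0xBD9483
s_1 = Round(s_0, k_0) = 0x85AAA6
s_2 = Round(s_1, k_1) = 0x30D84C
s_3 = Round(s_2, k_2) = 0xB42896
s_4 = Round(s_3, k_3) = 0x3EF150
s_5 = Round(s_4, k_4) = 0x551148
s_6 = Round(s_5, k_5) = 0x644DD0
s_7 = Round(s_6, k_6) = 0x5AE1A6

0xB42896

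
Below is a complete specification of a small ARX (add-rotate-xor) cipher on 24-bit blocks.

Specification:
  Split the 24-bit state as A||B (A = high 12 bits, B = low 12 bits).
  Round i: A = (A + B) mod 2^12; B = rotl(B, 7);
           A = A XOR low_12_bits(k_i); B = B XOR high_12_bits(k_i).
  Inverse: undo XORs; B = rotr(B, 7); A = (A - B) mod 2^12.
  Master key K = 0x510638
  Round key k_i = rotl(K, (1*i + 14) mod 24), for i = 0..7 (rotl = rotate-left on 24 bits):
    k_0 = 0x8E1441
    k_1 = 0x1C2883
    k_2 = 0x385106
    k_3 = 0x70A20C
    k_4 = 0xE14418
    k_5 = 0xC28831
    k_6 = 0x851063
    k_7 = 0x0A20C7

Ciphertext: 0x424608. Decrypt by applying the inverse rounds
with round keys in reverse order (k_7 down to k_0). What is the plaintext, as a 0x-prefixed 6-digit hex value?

s_0 = ciphertext = 0x424608
s_1 = InvRound(s_0, k_7) = 0xF9654D
s_2 = InvRound(s_1, k_6) = 0xC5B39A
s_3 = InvRound(s_2, k_5) = 0xE0B65F
s_4 = InvRound(s_3, k_4) = 0x0A3970
s_5 = InvRound(s_4, k_3) = 0x353F5C
s_6 = InvRound(s_5, k_2) = 0x71CB39
s_7 = InvRound(s_6, k_1) = 0x02AF75
s_8 = InvRound(s_7, k_0) = 0x1DC28F

0x1DC28F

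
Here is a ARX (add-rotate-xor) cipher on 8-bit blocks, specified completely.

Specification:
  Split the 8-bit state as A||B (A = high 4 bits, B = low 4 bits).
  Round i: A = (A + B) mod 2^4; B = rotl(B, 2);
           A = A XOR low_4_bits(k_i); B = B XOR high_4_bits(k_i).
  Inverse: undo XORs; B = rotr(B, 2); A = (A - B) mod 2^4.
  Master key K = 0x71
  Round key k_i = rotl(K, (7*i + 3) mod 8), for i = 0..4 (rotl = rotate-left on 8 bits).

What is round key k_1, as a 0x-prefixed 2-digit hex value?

K = 0x71
k_0 = rotl(K, (7*0+3) mod 8) = rotl(K, 3) = 0x8B
k_1 = rotl(K, (7*1+3) mod 8) = rotl(K, 2) = 0xC5

0xC5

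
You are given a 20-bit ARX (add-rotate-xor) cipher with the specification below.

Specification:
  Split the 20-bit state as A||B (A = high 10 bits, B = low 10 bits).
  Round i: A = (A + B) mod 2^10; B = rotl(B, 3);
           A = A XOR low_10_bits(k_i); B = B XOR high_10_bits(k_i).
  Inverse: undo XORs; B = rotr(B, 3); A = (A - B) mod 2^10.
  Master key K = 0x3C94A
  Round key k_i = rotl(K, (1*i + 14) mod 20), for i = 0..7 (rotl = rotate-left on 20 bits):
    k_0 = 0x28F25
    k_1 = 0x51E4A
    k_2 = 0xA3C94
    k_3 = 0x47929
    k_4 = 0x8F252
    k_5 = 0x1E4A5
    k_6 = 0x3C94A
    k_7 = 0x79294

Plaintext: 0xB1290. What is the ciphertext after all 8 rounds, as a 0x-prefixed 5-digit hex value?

0x9D3BC

s_0 = plaintext = 0xB1290
s_1 = Round(s_0, k_0) = 0x9C426
s_2 = Round(s_1, k_1) = 0x37477
s_3 = Round(s_2, k_2) = 0x70137
s_4 = Round(s_3, k_3) = 0xF78A4
s_5 = Round(s_4, k_4) = 0xB431D
s_6 = Round(s_5, k_5) = 0x52097
s_7 = Round(s_6, k_6) = 0x2544B
s_8 = Round(s_7, k_7) = 0x9D3BC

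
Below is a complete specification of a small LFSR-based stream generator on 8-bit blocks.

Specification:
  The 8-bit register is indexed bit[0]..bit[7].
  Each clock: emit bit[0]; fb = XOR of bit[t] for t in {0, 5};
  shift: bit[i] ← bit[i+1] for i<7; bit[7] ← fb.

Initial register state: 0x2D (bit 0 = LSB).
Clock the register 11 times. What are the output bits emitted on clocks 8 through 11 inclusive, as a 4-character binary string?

0001

reg_0 = 0x2D
clock 1: out=1, reg = 0x16
clock 2: out=0, reg = 0x0B
clock 3: out=1, reg = 0x85
clock 4: out=1, reg = 0xC2
clock 5: out=0, reg = 0x61
clock 6: out=1, reg = 0x30
clock 7: out=0, reg = 0x98
clock 8: out=0, reg = 0x4C
clock 9: out=0, reg = 0x26
clock 10: out=0, reg = 0x93
clock 11: out=1, reg = 0xC9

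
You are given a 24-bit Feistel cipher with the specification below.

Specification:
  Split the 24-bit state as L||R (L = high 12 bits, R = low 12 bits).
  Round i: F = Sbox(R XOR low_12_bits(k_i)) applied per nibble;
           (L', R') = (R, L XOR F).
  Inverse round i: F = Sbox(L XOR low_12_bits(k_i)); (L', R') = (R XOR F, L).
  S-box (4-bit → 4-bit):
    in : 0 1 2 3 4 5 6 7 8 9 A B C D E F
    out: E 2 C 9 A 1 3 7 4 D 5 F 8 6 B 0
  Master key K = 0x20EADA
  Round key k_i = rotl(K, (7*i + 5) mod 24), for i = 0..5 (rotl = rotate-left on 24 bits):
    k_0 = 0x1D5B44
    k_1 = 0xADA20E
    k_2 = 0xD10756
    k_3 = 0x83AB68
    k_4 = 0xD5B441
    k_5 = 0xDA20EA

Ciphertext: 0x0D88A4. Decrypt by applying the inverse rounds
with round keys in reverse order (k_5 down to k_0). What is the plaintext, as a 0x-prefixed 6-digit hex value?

0x77479E

s_0 = ciphertext = 0x0D88A4
s_1 = InvRound(s_0, k_5) = 0x6380D8
s_2 = InvRound(s_1, k_4) = 0xCA5638
s_3 = InvRound(s_2, k_3) = 0x1BECA5
s_4 = InvRound(s_3, k_2) = 0xF111BE
s_5 = InvRound(s_4, k_1) = 0x79EF11
s_6 = InvRound(s_5, k_0) = 0x77479E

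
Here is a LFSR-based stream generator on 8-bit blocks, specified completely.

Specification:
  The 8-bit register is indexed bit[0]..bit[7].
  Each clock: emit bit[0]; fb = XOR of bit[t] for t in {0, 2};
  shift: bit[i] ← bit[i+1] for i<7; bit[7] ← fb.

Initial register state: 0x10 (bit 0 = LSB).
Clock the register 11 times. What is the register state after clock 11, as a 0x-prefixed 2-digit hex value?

reg_0 = 0x10
clock 1: out=0, reg = 0x08
clock 2: out=0, reg = 0x04
clock 3: out=0, reg = 0x82
clock 4: out=0, reg = 0x41
clock 5: out=1, reg = 0xA0
clock 6: out=0, reg = 0x50
clock 7: out=0, reg = 0x28
clock 8: out=0, reg = 0x14
clock 9: out=0, reg = 0x8A
clock 10: out=0, reg = 0x45
clock 11: out=1, reg = 0x22

0x22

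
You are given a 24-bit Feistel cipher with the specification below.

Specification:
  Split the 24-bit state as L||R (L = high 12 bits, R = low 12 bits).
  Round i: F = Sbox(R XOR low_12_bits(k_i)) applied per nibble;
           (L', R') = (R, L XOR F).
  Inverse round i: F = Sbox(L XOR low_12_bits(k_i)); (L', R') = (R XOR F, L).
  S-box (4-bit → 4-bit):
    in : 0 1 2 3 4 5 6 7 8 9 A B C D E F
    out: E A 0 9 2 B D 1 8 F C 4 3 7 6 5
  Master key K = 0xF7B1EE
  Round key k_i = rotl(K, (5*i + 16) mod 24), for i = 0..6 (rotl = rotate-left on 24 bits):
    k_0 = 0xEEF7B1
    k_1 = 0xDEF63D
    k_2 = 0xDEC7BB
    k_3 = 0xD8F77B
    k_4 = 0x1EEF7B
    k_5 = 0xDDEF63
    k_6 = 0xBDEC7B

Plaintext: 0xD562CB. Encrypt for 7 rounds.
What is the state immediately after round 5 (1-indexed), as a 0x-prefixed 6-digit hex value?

0x7BEAAB

s_0 = plaintext = 0xD562CB
s_1 = Round(s_0, k_0) = 0x2CB64A
s_2 = Round(s_1, k_1) = 0x64ACDA
s_3 = Round(s_2, k_2) = 0xCDA290
s_4 = Round(s_3, k_3) = 0x2907BE
s_5 = Round(s_4, k_4) = 0x7BEAAB
s_6 = Round(s_5, k_5) = 0xAABC86
s_7 = Round(s_6, k_6) = 0xC864FC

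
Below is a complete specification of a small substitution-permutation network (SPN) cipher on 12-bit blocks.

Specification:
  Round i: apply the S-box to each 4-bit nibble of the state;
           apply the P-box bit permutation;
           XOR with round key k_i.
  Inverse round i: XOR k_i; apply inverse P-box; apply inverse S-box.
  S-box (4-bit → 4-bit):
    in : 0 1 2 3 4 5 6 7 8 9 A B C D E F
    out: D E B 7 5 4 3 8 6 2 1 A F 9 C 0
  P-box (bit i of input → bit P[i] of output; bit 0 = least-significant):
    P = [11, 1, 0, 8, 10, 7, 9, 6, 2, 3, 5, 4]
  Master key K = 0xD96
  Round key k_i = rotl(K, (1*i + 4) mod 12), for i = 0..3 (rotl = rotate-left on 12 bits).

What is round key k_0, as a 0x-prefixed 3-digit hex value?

K = 0xD96
k_0 = rotl(K, (1*0+4) mod 12) = rotl(K, 4) = 0x96D

0x96D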